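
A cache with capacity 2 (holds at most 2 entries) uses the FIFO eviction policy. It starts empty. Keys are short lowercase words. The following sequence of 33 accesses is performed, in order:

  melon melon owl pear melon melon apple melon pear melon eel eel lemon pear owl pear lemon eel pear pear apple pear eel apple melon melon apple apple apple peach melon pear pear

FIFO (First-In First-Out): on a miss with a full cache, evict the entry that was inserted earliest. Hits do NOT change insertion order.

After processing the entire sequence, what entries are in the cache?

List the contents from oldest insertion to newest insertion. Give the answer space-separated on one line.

Answer: melon pear

Derivation:
FIFO simulation (capacity=2):
  1. access melon: MISS. Cache (old->new): [melon]
  2. access melon: HIT. Cache (old->new): [melon]
  3. access owl: MISS. Cache (old->new): [melon owl]
  4. access pear: MISS, evict melon. Cache (old->new): [owl pear]
  5. access melon: MISS, evict owl. Cache (old->new): [pear melon]
  6. access melon: HIT. Cache (old->new): [pear melon]
  7. access apple: MISS, evict pear. Cache (old->new): [melon apple]
  8. access melon: HIT. Cache (old->new): [melon apple]
  9. access pear: MISS, evict melon. Cache (old->new): [apple pear]
  10. access melon: MISS, evict apple. Cache (old->new): [pear melon]
  11. access eel: MISS, evict pear. Cache (old->new): [melon eel]
  12. access eel: HIT. Cache (old->new): [melon eel]
  13. access lemon: MISS, evict melon. Cache (old->new): [eel lemon]
  14. access pear: MISS, evict eel. Cache (old->new): [lemon pear]
  15. access owl: MISS, evict lemon. Cache (old->new): [pear owl]
  16. access pear: HIT. Cache (old->new): [pear owl]
  17. access lemon: MISS, evict pear. Cache (old->new): [owl lemon]
  18. access eel: MISS, evict owl. Cache (old->new): [lemon eel]
  19. access pear: MISS, evict lemon. Cache (old->new): [eel pear]
  20. access pear: HIT. Cache (old->new): [eel pear]
  21. access apple: MISS, evict eel. Cache (old->new): [pear apple]
  22. access pear: HIT. Cache (old->new): [pear apple]
  23. access eel: MISS, evict pear. Cache (old->new): [apple eel]
  24. access apple: HIT. Cache (old->new): [apple eel]
  25. access melon: MISS, evict apple. Cache (old->new): [eel melon]
  26. access melon: HIT. Cache (old->new): [eel melon]
  27. access apple: MISS, evict eel. Cache (old->new): [melon apple]
  28. access apple: HIT. Cache (old->new): [melon apple]
  29. access apple: HIT. Cache (old->new): [melon apple]
  30. access peach: MISS, evict melon. Cache (old->new): [apple peach]
  31. access melon: MISS, evict apple. Cache (old->new): [peach melon]
  32. access pear: MISS, evict peach. Cache (old->new): [melon pear]
  33. access pear: HIT. Cache (old->new): [melon pear]
Total: 12 hits, 21 misses, 19 evictions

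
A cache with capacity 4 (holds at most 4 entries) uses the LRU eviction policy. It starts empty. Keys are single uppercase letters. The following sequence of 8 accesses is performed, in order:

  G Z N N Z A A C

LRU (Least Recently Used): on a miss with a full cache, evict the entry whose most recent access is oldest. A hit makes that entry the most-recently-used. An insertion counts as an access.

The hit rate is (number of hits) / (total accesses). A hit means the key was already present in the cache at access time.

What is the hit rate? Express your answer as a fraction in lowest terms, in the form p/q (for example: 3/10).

Answer: 3/8

Derivation:
LRU simulation (capacity=4):
  1. access G: MISS. Cache (LRU->MRU): [G]
  2. access Z: MISS. Cache (LRU->MRU): [G Z]
  3. access N: MISS. Cache (LRU->MRU): [G Z N]
  4. access N: HIT. Cache (LRU->MRU): [G Z N]
  5. access Z: HIT. Cache (LRU->MRU): [G N Z]
  6. access A: MISS. Cache (LRU->MRU): [G N Z A]
  7. access A: HIT. Cache (LRU->MRU): [G N Z A]
  8. access C: MISS, evict G. Cache (LRU->MRU): [N Z A C]
Total: 3 hits, 5 misses, 1 evictions

Hit rate = 3/8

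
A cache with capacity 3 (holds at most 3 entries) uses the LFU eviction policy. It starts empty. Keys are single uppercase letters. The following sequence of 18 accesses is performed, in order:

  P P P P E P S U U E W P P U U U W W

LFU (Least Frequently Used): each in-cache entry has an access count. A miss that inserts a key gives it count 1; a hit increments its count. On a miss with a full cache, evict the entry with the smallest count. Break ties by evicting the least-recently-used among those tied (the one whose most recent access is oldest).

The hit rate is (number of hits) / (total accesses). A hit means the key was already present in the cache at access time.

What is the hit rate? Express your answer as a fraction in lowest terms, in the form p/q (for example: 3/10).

LFU simulation (capacity=3):
  1. access P: MISS. Cache: [P(c=1)]
  2. access P: HIT, count now 2. Cache: [P(c=2)]
  3. access P: HIT, count now 3. Cache: [P(c=3)]
  4. access P: HIT, count now 4. Cache: [P(c=4)]
  5. access E: MISS. Cache: [E(c=1) P(c=4)]
  6. access P: HIT, count now 5. Cache: [E(c=1) P(c=5)]
  7. access S: MISS. Cache: [E(c=1) S(c=1) P(c=5)]
  8. access U: MISS, evict E(c=1). Cache: [S(c=1) U(c=1) P(c=5)]
  9. access U: HIT, count now 2. Cache: [S(c=1) U(c=2) P(c=5)]
  10. access E: MISS, evict S(c=1). Cache: [E(c=1) U(c=2) P(c=5)]
  11. access W: MISS, evict E(c=1). Cache: [W(c=1) U(c=2) P(c=5)]
  12. access P: HIT, count now 6. Cache: [W(c=1) U(c=2) P(c=6)]
  13. access P: HIT, count now 7. Cache: [W(c=1) U(c=2) P(c=7)]
  14. access U: HIT, count now 3. Cache: [W(c=1) U(c=3) P(c=7)]
  15. access U: HIT, count now 4. Cache: [W(c=1) U(c=4) P(c=7)]
  16. access U: HIT, count now 5. Cache: [W(c=1) U(c=5) P(c=7)]
  17. access W: HIT, count now 2. Cache: [W(c=2) U(c=5) P(c=7)]
  18. access W: HIT, count now 3. Cache: [W(c=3) U(c=5) P(c=7)]
Total: 12 hits, 6 misses, 3 evictions

Hit rate = 12/18 = 2/3

Answer: 2/3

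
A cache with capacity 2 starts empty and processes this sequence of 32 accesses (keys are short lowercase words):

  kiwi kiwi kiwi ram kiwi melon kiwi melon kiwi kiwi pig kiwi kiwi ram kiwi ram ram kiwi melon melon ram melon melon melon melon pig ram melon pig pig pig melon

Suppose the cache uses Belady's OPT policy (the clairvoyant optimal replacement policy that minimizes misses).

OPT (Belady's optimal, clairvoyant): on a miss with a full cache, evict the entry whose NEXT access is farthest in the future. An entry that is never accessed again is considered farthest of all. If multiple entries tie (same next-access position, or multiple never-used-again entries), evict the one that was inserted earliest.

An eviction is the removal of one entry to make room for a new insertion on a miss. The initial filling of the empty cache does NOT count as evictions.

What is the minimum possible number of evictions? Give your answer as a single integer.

Answer: 6

Derivation:
OPT (Belady) simulation (capacity=2):
  1. access kiwi: MISS. Cache: [kiwi]
  2. access kiwi: HIT. Next use of kiwi: step 3. Cache: [kiwi]
  3. access kiwi: HIT. Next use of kiwi: step 5. Cache: [kiwi]
  4. access ram: MISS. Cache: [kiwi ram]
  5. access kiwi: HIT. Next use of kiwi: step 7. Cache: [kiwi ram]
  6. access melon: MISS, evict ram (next use: step 14). Cache: [kiwi melon]
  7. access kiwi: HIT. Next use of kiwi: step 9. Cache: [kiwi melon]
  8. access melon: HIT. Next use of melon: step 19. Cache: [kiwi melon]
  9. access kiwi: HIT. Next use of kiwi: step 10. Cache: [kiwi melon]
  10. access kiwi: HIT. Next use of kiwi: step 12. Cache: [kiwi melon]
  11. access pig: MISS, evict melon (next use: step 19). Cache: [kiwi pig]
  12. access kiwi: HIT. Next use of kiwi: step 13. Cache: [kiwi pig]
  13. access kiwi: HIT. Next use of kiwi: step 15. Cache: [kiwi pig]
  14. access ram: MISS, evict pig (next use: step 26). Cache: [kiwi ram]
  15. access kiwi: HIT. Next use of kiwi: step 18. Cache: [kiwi ram]
  16. access ram: HIT. Next use of ram: step 17. Cache: [kiwi ram]
  17. access ram: HIT. Next use of ram: step 21. Cache: [kiwi ram]
  18. access kiwi: HIT. Next use of kiwi: never. Cache: [kiwi ram]
  19. access melon: MISS, evict kiwi (next use: never). Cache: [ram melon]
  20. access melon: HIT. Next use of melon: step 22. Cache: [ram melon]
  21. access ram: HIT. Next use of ram: step 27. Cache: [ram melon]
  22. access melon: HIT. Next use of melon: step 23. Cache: [ram melon]
  23. access melon: HIT. Next use of melon: step 24. Cache: [ram melon]
  24. access melon: HIT. Next use of melon: step 25. Cache: [ram melon]
  25. access melon: HIT. Next use of melon: step 28. Cache: [ram melon]
  26. access pig: MISS, evict melon (next use: step 28). Cache: [ram pig]
  27. access ram: HIT. Next use of ram: never. Cache: [ram pig]
  28. access melon: MISS, evict ram (next use: never). Cache: [pig melon]
  29. access pig: HIT. Next use of pig: step 30. Cache: [pig melon]
  30. access pig: HIT. Next use of pig: step 31. Cache: [pig melon]
  31. access pig: HIT. Next use of pig: never. Cache: [pig melon]
  32. access melon: HIT. Next use of melon: never. Cache: [pig melon]
Total: 24 hits, 8 misses, 6 evictions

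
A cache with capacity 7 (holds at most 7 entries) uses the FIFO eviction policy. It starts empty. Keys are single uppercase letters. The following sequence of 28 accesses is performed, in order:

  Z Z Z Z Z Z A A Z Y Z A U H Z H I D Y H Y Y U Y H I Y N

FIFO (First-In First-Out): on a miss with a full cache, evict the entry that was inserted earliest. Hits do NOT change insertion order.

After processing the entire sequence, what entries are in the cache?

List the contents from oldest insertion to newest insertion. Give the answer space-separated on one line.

FIFO simulation (capacity=7):
  1. access Z: MISS. Cache (old->new): [Z]
  2. access Z: HIT. Cache (old->new): [Z]
  3. access Z: HIT. Cache (old->new): [Z]
  4. access Z: HIT. Cache (old->new): [Z]
  5. access Z: HIT. Cache (old->new): [Z]
  6. access Z: HIT. Cache (old->new): [Z]
  7. access A: MISS. Cache (old->new): [Z A]
  8. access A: HIT. Cache (old->new): [Z A]
  9. access Z: HIT. Cache (old->new): [Z A]
  10. access Y: MISS. Cache (old->new): [Z A Y]
  11. access Z: HIT. Cache (old->new): [Z A Y]
  12. access A: HIT. Cache (old->new): [Z A Y]
  13. access U: MISS. Cache (old->new): [Z A Y U]
  14. access H: MISS. Cache (old->new): [Z A Y U H]
  15. access Z: HIT. Cache (old->new): [Z A Y U H]
  16. access H: HIT. Cache (old->new): [Z A Y U H]
  17. access I: MISS. Cache (old->new): [Z A Y U H I]
  18. access D: MISS. Cache (old->new): [Z A Y U H I D]
  19. access Y: HIT. Cache (old->new): [Z A Y U H I D]
  20. access H: HIT. Cache (old->new): [Z A Y U H I D]
  21. access Y: HIT. Cache (old->new): [Z A Y U H I D]
  22. access Y: HIT. Cache (old->new): [Z A Y U H I D]
  23. access U: HIT. Cache (old->new): [Z A Y U H I D]
  24. access Y: HIT. Cache (old->new): [Z A Y U H I D]
  25. access H: HIT. Cache (old->new): [Z A Y U H I D]
  26. access I: HIT. Cache (old->new): [Z A Y U H I D]
  27. access Y: HIT. Cache (old->new): [Z A Y U H I D]
  28. access N: MISS, evict Z. Cache (old->new): [A Y U H I D N]
Total: 20 hits, 8 misses, 1 evictions

Answer: A Y U H I D N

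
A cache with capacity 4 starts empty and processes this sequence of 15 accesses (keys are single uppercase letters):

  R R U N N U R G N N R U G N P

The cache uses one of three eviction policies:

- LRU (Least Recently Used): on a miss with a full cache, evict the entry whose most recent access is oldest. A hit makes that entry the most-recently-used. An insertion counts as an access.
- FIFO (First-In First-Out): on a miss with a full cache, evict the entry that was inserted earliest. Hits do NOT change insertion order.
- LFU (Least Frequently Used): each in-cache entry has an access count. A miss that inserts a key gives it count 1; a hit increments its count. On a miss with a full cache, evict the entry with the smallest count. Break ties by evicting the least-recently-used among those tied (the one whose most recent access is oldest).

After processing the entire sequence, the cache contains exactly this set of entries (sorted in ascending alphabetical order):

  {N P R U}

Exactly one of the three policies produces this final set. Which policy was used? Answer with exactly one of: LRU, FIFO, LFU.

Simulating under each policy and comparing final sets:
  LRU: final set = {G N P U} -> differs
  FIFO: final set = {G N P U} -> differs
  LFU: final set = {N P R U} -> MATCHES target
Only LFU produces the target set.

Answer: LFU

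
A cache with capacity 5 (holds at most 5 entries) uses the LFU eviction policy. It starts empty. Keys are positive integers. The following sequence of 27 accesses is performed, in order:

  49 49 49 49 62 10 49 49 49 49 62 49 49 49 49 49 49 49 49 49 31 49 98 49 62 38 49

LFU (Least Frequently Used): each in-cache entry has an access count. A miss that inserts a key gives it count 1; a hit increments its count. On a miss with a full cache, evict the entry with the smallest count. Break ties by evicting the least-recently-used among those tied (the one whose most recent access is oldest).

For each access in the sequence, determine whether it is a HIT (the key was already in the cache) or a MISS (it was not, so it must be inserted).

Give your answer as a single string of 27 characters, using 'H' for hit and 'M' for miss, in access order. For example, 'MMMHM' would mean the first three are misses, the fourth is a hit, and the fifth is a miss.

LFU simulation (capacity=5):
  1. access 49: MISS. Cache: [49(c=1)]
  2. access 49: HIT, count now 2. Cache: [49(c=2)]
  3. access 49: HIT, count now 3. Cache: [49(c=3)]
  4. access 49: HIT, count now 4. Cache: [49(c=4)]
  5. access 62: MISS. Cache: [62(c=1) 49(c=4)]
  6. access 10: MISS. Cache: [62(c=1) 10(c=1) 49(c=4)]
  7. access 49: HIT, count now 5. Cache: [62(c=1) 10(c=1) 49(c=5)]
  8. access 49: HIT, count now 6. Cache: [62(c=1) 10(c=1) 49(c=6)]
  9. access 49: HIT, count now 7. Cache: [62(c=1) 10(c=1) 49(c=7)]
  10. access 49: HIT, count now 8. Cache: [62(c=1) 10(c=1) 49(c=8)]
  11. access 62: HIT, count now 2. Cache: [10(c=1) 62(c=2) 49(c=8)]
  12. access 49: HIT, count now 9. Cache: [10(c=1) 62(c=2) 49(c=9)]
  13. access 49: HIT, count now 10. Cache: [10(c=1) 62(c=2) 49(c=10)]
  14. access 49: HIT, count now 11. Cache: [10(c=1) 62(c=2) 49(c=11)]
  15. access 49: HIT, count now 12. Cache: [10(c=1) 62(c=2) 49(c=12)]
  16. access 49: HIT, count now 13. Cache: [10(c=1) 62(c=2) 49(c=13)]
  17. access 49: HIT, count now 14. Cache: [10(c=1) 62(c=2) 49(c=14)]
  18. access 49: HIT, count now 15. Cache: [10(c=1) 62(c=2) 49(c=15)]
  19. access 49: HIT, count now 16. Cache: [10(c=1) 62(c=2) 49(c=16)]
  20. access 49: HIT, count now 17. Cache: [10(c=1) 62(c=2) 49(c=17)]
  21. access 31: MISS. Cache: [10(c=1) 31(c=1) 62(c=2) 49(c=17)]
  22. access 49: HIT, count now 18. Cache: [10(c=1) 31(c=1) 62(c=2) 49(c=18)]
  23. access 98: MISS. Cache: [10(c=1) 31(c=1) 98(c=1) 62(c=2) 49(c=18)]
  24. access 49: HIT, count now 19. Cache: [10(c=1) 31(c=1) 98(c=1) 62(c=2) 49(c=19)]
  25. access 62: HIT, count now 3. Cache: [10(c=1) 31(c=1) 98(c=1) 62(c=3) 49(c=19)]
  26. access 38: MISS, evict 10(c=1). Cache: [31(c=1) 98(c=1) 38(c=1) 62(c=3) 49(c=19)]
  27. access 49: HIT, count now 20. Cache: [31(c=1) 98(c=1) 38(c=1) 62(c=3) 49(c=20)]
Total: 21 hits, 6 misses, 1 evictions

Answer: MHHHMMHHHHHHHHHHHHHHMHMHHMH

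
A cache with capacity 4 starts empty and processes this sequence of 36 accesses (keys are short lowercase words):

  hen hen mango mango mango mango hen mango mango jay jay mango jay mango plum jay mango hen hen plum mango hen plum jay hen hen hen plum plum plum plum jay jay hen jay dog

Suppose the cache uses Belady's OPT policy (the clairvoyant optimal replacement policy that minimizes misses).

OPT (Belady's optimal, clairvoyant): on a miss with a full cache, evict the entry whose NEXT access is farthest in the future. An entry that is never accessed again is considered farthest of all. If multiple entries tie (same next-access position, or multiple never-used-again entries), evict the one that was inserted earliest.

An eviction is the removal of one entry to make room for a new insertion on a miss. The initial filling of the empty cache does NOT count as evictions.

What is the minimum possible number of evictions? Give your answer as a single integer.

Answer: 1

Derivation:
OPT (Belady) simulation (capacity=4):
  1. access hen: MISS. Cache: [hen]
  2. access hen: HIT. Next use of hen: step 7. Cache: [hen]
  3. access mango: MISS. Cache: [hen mango]
  4. access mango: HIT. Next use of mango: step 5. Cache: [hen mango]
  5. access mango: HIT. Next use of mango: step 6. Cache: [hen mango]
  6. access mango: HIT. Next use of mango: step 8. Cache: [hen mango]
  7. access hen: HIT. Next use of hen: step 18. Cache: [hen mango]
  8. access mango: HIT. Next use of mango: step 9. Cache: [hen mango]
  9. access mango: HIT. Next use of mango: step 12. Cache: [hen mango]
  10. access jay: MISS. Cache: [hen mango jay]
  11. access jay: HIT. Next use of jay: step 13. Cache: [hen mango jay]
  12. access mango: HIT. Next use of mango: step 14. Cache: [hen mango jay]
  13. access jay: HIT. Next use of jay: step 16. Cache: [hen mango jay]
  14. access mango: HIT. Next use of mango: step 17. Cache: [hen mango jay]
  15. access plum: MISS. Cache: [hen mango jay plum]
  16. access jay: HIT. Next use of jay: step 24. Cache: [hen mango jay plum]
  17. access mango: HIT. Next use of mango: step 21. Cache: [hen mango jay plum]
  18. access hen: HIT. Next use of hen: step 19. Cache: [hen mango jay plum]
  19. access hen: HIT. Next use of hen: step 22. Cache: [hen mango jay plum]
  20. access plum: HIT. Next use of plum: step 23. Cache: [hen mango jay plum]
  21. access mango: HIT. Next use of mango: never. Cache: [hen mango jay plum]
  22. access hen: HIT. Next use of hen: step 25. Cache: [hen mango jay plum]
  23. access plum: HIT. Next use of plum: step 28. Cache: [hen mango jay plum]
  24. access jay: HIT. Next use of jay: step 32. Cache: [hen mango jay plum]
  25. access hen: HIT. Next use of hen: step 26. Cache: [hen mango jay plum]
  26. access hen: HIT. Next use of hen: step 27. Cache: [hen mango jay plum]
  27. access hen: HIT. Next use of hen: step 34. Cache: [hen mango jay plum]
  28. access plum: HIT. Next use of plum: step 29. Cache: [hen mango jay plum]
  29. access plum: HIT. Next use of plum: step 30. Cache: [hen mango jay plum]
  30. access plum: HIT. Next use of plum: step 31. Cache: [hen mango jay plum]
  31. access plum: HIT. Next use of plum: never. Cache: [hen mango jay plum]
  32. access jay: HIT. Next use of jay: step 33. Cache: [hen mango jay plum]
  33. access jay: HIT. Next use of jay: step 35. Cache: [hen mango jay plum]
  34. access hen: HIT. Next use of hen: never. Cache: [hen mango jay plum]
  35. access jay: HIT. Next use of jay: never. Cache: [hen mango jay plum]
  36. access dog: MISS, evict hen (next use: never). Cache: [mango jay plum dog]
Total: 31 hits, 5 misses, 1 evictions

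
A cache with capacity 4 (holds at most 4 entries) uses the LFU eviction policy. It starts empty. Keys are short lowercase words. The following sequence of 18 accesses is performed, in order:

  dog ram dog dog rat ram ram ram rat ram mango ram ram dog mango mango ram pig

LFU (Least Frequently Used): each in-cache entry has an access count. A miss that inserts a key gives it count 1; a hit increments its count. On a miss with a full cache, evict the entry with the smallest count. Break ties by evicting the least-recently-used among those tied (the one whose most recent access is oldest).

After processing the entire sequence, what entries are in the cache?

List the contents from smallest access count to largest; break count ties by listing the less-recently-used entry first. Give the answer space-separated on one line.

Answer: pig mango dog ram

Derivation:
LFU simulation (capacity=4):
  1. access dog: MISS. Cache: [dog(c=1)]
  2. access ram: MISS. Cache: [dog(c=1) ram(c=1)]
  3. access dog: HIT, count now 2. Cache: [ram(c=1) dog(c=2)]
  4. access dog: HIT, count now 3. Cache: [ram(c=1) dog(c=3)]
  5. access rat: MISS. Cache: [ram(c=1) rat(c=1) dog(c=3)]
  6. access ram: HIT, count now 2. Cache: [rat(c=1) ram(c=2) dog(c=3)]
  7. access ram: HIT, count now 3. Cache: [rat(c=1) dog(c=3) ram(c=3)]
  8. access ram: HIT, count now 4. Cache: [rat(c=1) dog(c=3) ram(c=4)]
  9. access rat: HIT, count now 2. Cache: [rat(c=2) dog(c=3) ram(c=4)]
  10. access ram: HIT, count now 5. Cache: [rat(c=2) dog(c=3) ram(c=5)]
  11. access mango: MISS. Cache: [mango(c=1) rat(c=2) dog(c=3) ram(c=5)]
  12. access ram: HIT, count now 6. Cache: [mango(c=1) rat(c=2) dog(c=3) ram(c=6)]
  13. access ram: HIT, count now 7. Cache: [mango(c=1) rat(c=2) dog(c=3) ram(c=7)]
  14. access dog: HIT, count now 4. Cache: [mango(c=1) rat(c=2) dog(c=4) ram(c=7)]
  15. access mango: HIT, count now 2. Cache: [rat(c=2) mango(c=2) dog(c=4) ram(c=7)]
  16. access mango: HIT, count now 3. Cache: [rat(c=2) mango(c=3) dog(c=4) ram(c=7)]
  17. access ram: HIT, count now 8. Cache: [rat(c=2) mango(c=3) dog(c=4) ram(c=8)]
  18. access pig: MISS, evict rat(c=2). Cache: [pig(c=1) mango(c=3) dog(c=4) ram(c=8)]
Total: 13 hits, 5 misses, 1 evictions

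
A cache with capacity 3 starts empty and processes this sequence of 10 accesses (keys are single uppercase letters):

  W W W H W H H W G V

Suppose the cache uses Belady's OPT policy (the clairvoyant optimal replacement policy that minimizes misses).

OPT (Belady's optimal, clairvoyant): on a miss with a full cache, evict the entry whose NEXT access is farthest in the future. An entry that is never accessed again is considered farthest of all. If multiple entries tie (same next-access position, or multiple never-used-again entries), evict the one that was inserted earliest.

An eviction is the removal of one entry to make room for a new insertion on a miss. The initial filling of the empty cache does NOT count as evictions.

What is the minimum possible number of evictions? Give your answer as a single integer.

Answer: 1

Derivation:
OPT (Belady) simulation (capacity=3):
  1. access W: MISS. Cache: [W]
  2. access W: HIT. Next use of W: step 3. Cache: [W]
  3. access W: HIT. Next use of W: step 5. Cache: [W]
  4. access H: MISS. Cache: [W H]
  5. access W: HIT. Next use of W: step 8. Cache: [W H]
  6. access H: HIT. Next use of H: step 7. Cache: [W H]
  7. access H: HIT. Next use of H: never. Cache: [W H]
  8. access W: HIT. Next use of W: never. Cache: [W H]
  9. access G: MISS. Cache: [W H G]
  10. access V: MISS, evict W (next use: never). Cache: [H G V]
Total: 6 hits, 4 misses, 1 evictions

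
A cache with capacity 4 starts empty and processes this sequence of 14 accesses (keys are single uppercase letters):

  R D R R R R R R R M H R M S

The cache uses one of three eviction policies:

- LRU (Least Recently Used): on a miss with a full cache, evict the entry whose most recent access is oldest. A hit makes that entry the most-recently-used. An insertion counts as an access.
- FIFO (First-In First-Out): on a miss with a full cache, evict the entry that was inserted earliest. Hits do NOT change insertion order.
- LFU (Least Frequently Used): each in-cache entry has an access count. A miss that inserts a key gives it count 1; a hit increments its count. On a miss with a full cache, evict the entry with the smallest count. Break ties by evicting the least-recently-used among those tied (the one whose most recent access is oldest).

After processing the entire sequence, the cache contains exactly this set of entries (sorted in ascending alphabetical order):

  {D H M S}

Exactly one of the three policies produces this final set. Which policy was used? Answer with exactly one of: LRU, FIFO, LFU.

Simulating under each policy and comparing final sets:
  LRU: final set = {H M R S} -> differs
  FIFO: final set = {D H M S} -> MATCHES target
  LFU: final set = {H M R S} -> differs
Only FIFO produces the target set.

Answer: FIFO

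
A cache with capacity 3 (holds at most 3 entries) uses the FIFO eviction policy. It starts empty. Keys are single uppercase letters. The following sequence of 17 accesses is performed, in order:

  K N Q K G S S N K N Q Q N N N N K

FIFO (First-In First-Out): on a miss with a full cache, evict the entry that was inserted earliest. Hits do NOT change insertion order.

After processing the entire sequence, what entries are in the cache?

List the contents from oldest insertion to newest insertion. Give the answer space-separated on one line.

Answer: N K Q

Derivation:
FIFO simulation (capacity=3):
  1. access K: MISS. Cache (old->new): [K]
  2. access N: MISS. Cache (old->new): [K N]
  3. access Q: MISS. Cache (old->new): [K N Q]
  4. access K: HIT. Cache (old->new): [K N Q]
  5. access G: MISS, evict K. Cache (old->new): [N Q G]
  6. access S: MISS, evict N. Cache (old->new): [Q G S]
  7. access S: HIT. Cache (old->new): [Q G S]
  8. access N: MISS, evict Q. Cache (old->new): [G S N]
  9. access K: MISS, evict G. Cache (old->new): [S N K]
  10. access N: HIT. Cache (old->new): [S N K]
  11. access Q: MISS, evict S. Cache (old->new): [N K Q]
  12. access Q: HIT. Cache (old->new): [N K Q]
  13. access N: HIT. Cache (old->new): [N K Q]
  14. access N: HIT. Cache (old->new): [N K Q]
  15. access N: HIT. Cache (old->new): [N K Q]
  16. access N: HIT. Cache (old->new): [N K Q]
  17. access K: HIT. Cache (old->new): [N K Q]
Total: 9 hits, 8 misses, 5 evictions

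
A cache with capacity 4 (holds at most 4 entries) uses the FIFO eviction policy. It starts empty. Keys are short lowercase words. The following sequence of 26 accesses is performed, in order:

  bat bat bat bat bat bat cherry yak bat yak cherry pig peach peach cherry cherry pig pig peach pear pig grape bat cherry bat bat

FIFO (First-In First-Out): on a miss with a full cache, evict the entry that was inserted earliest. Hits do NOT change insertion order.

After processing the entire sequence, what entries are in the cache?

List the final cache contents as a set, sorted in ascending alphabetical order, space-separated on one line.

Answer: bat cherry grape pear

Derivation:
FIFO simulation (capacity=4):
  1. access bat: MISS. Cache (old->new): [bat]
  2. access bat: HIT. Cache (old->new): [bat]
  3. access bat: HIT. Cache (old->new): [bat]
  4. access bat: HIT. Cache (old->new): [bat]
  5. access bat: HIT. Cache (old->new): [bat]
  6. access bat: HIT. Cache (old->new): [bat]
  7. access cherry: MISS. Cache (old->new): [bat cherry]
  8. access yak: MISS. Cache (old->new): [bat cherry yak]
  9. access bat: HIT. Cache (old->new): [bat cherry yak]
  10. access yak: HIT. Cache (old->new): [bat cherry yak]
  11. access cherry: HIT. Cache (old->new): [bat cherry yak]
  12. access pig: MISS. Cache (old->new): [bat cherry yak pig]
  13. access peach: MISS, evict bat. Cache (old->new): [cherry yak pig peach]
  14. access peach: HIT. Cache (old->new): [cherry yak pig peach]
  15. access cherry: HIT. Cache (old->new): [cherry yak pig peach]
  16. access cherry: HIT. Cache (old->new): [cherry yak pig peach]
  17. access pig: HIT. Cache (old->new): [cherry yak pig peach]
  18. access pig: HIT. Cache (old->new): [cherry yak pig peach]
  19. access peach: HIT. Cache (old->new): [cherry yak pig peach]
  20. access pear: MISS, evict cherry. Cache (old->new): [yak pig peach pear]
  21. access pig: HIT. Cache (old->new): [yak pig peach pear]
  22. access grape: MISS, evict yak. Cache (old->new): [pig peach pear grape]
  23. access bat: MISS, evict pig. Cache (old->new): [peach pear grape bat]
  24. access cherry: MISS, evict peach. Cache (old->new): [pear grape bat cherry]
  25. access bat: HIT. Cache (old->new): [pear grape bat cherry]
  26. access bat: HIT. Cache (old->new): [pear grape bat cherry]
Total: 17 hits, 9 misses, 5 evictions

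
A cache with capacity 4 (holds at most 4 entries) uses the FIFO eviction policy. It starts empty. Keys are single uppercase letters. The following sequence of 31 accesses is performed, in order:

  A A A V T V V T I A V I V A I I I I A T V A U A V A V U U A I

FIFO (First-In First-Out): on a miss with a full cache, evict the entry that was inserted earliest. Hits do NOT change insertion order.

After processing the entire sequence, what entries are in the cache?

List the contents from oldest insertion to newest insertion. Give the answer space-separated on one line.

Answer: I U A V

Derivation:
FIFO simulation (capacity=4):
  1. access A: MISS. Cache (old->new): [A]
  2. access A: HIT. Cache (old->new): [A]
  3. access A: HIT. Cache (old->new): [A]
  4. access V: MISS. Cache (old->new): [A V]
  5. access T: MISS. Cache (old->new): [A V T]
  6. access V: HIT. Cache (old->new): [A V T]
  7. access V: HIT. Cache (old->new): [A V T]
  8. access T: HIT. Cache (old->new): [A V T]
  9. access I: MISS. Cache (old->new): [A V T I]
  10. access A: HIT. Cache (old->new): [A V T I]
  11. access V: HIT. Cache (old->new): [A V T I]
  12. access I: HIT. Cache (old->new): [A V T I]
  13. access V: HIT. Cache (old->new): [A V T I]
  14. access A: HIT. Cache (old->new): [A V T I]
  15. access I: HIT. Cache (old->new): [A V T I]
  16. access I: HIT. Cache (old->new): [A V T I]
  17. access I: HIT. Cache (old->new): [A V T I]
  18. access I: HIT. Cache (old->new): [A V T I]
  19. access A: HIT. Cache (old->new): [A V T I]
  20. access T: HIT. Cache (old->new): [A V T I]
  21. access V: HIT. Cache (old->new): [A V T I]
  22. access A: HIT. Cache (old->new): [A V T I]
  23. access U: MISS, evict A. Cache (old->new): [V T I U]
  24. access A: MISS, evict V. Cache (old->new): [T I U A]
  25. access V: MISS, evict T. Cache (old->new): [I U A V]
  26. access A: HIT. Cache (old->new): [I U A V]
  27. access V: HIT. Cache (old->new): [I U A V]
  28. access U: HIT. Cache (old->new): [I U A V]
  29. access U: HIT. Cache (old->new): [I U A V]
  30. access A: HIT. Cache (old->new): [I U A V]
  31. access I: HIT. Cache (old->new): [I U A V]
Total: 24 hits, 7 misses, 3 evictions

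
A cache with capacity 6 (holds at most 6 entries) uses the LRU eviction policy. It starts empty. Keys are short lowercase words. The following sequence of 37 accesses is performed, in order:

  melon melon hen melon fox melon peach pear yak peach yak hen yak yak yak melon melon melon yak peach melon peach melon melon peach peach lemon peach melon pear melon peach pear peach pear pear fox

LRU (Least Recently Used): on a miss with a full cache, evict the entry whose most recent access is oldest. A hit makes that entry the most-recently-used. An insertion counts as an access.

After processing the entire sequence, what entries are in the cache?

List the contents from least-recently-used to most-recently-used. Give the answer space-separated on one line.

Answer: yak lemon melon peach pear fox

Derivation:
LRU simulation (capacity=6):
  1. access melon: MISS. Cache (LRU->MRU): [melon]
  2. access melon: HIT. Cache (LRU->MRU): [melon]
  3. access hen: MISS. Cache (LRU->MRU): [melon hen]
  4. access melon: HIT. Cache (LRU->MRU): [hen melon]
  5. access fox: MISS. Cache (LRU->MRU): [hen melon fox]
  6. access melon: HIT. Cache (LRU->MRU): [hen fox melon]
  7. access peach: MISS. Cache (LRU->MRU): [hen fox melon peach]
  8. access pear: MISS. Cache (LRU->MRU): [hen fox melon peach pear]
  9. access yak: MISS. Cache (LRU->MRU): [hen fox melon peach pear yak]
  10. access peach: HIT. Cache (LRU->MRU): [hen fox melon pear yak peach]
  11. access yak: HIT. Cache (LRU->MRU): [hen fox melon pear peach yak]
  12. access hen: HIT. Cache (LRU->MRU): [fox melon pear peach yak hen]
  13. access yak: HIT. Cache (LRU->MRU): [fox melon pear peach hen yak]
  14. access yak: HIT. Cache (LRU->MRU): [fox melon pear peach hen yak]
  15. access yak: HIT. Cache (LRU->MRU): [fox melon pear peach hen yak]
  16. access melon: HIT. Cache (LRU->MRU): [fox pear peach hen yak melon]
  17. access melon: HIT. Cache (LRU->MRU): [fox pear peach hen yak melon]
  18. access melon: HIT. Cache (LRU->MRU): [fox pear peach hen yak melon]
  19. access yak: HIT. Cache (LRU->MRU): [fox pear peach hen melon yak]
  20. access peach: HIT. Cache (LRU->MRU): [fox pear hen melon yak peach]
  21. access melon: HIT. Cache (LRU->MRU): [fox pear hen yak peach melon]
  22. access peach: HIT. Cache (LRU->MRU): [fox pear hen yak melon peach]
  23. access melon: HIT. Cache (LRU->MRU): [fox pear hen yak peach melon]
  24. access melon: HIT. Cache (LRU->MRU): [fox pear hen yak peach melon]
  25. access peach: HIT. Cache (LRU->MRU): [fox pear hen yak melon peach]
  26. access peach: HIT. Cache (LRU->MRU): [fox pear hen yak melon peach]
  27. access lemon: MISS, evict fox. Cache (LRU->MRU): [pear hen yak melon peach lemon]
  28. access peach: HIT. Cache (LRU->MRU): [pear hen yak melon lemon peach]
  29. access melon: HIT. Cache (LRU->MRU): [pear hen yak lemon peach melon]
  30. access pear: HIT. Cache (LRU->MRU): [hen yak lemon peach melon pear]
  31. access melon: HIT. Cache (LRU->MRU): [hen yak lemon peach pear melon]
  32. access peach: HIT. Cache (LRU->MRU): [hen yak lemon pear melon peach]
  33. access pear: HIT. Cache (LRU->MRU): [hen yak lemon melon peach pear]
  34. access peach: HIT. Cache (LRU->MRU): [hen yak lemon melon pear peach]
  35. access pear: HIT. Cache (LRU->MRU): [hen yak lemon melon peach pear]
  36. access pear: HIT. Cache (LRU->MRU): [hen yak lemon melon peach pear]
  37. access fox: MISS, evict hen. Cache (LRU->MRU): [yak lemon melon peach pear fox]
Total: 29 hits, 8 misses, 2 evictions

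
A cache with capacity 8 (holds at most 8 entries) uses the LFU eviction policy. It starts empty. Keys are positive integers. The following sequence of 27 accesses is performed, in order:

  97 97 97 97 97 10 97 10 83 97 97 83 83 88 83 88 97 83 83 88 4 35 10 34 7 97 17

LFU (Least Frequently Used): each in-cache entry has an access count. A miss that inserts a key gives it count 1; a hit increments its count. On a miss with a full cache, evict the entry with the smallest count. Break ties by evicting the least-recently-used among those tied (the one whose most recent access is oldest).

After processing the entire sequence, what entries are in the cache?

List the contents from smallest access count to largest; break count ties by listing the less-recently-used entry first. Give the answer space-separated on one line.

Answer: 35 34 7 17 88 10 83 97

Derivation:
LFU simulation (capacity=8):
  1. access 97: MISS. Cache: [97(c=1)]
  2. access 97: HIT, count now 2. Cache: [97(c=2)]
  3. access 97: HIT, count now 3. Cache: [97(c=3)]
  4. access 97: HIT, count now 4. Cache: [97(c=4)]
  5. access 97: HIT, count now 5. Cache: [97(c=5)]
  6. access 10: MISS. Cache: [10(c=1) 97(c=5)]
  7. access 97: HIT, count now 6. Cache: [10(c=1) 97(c=6)]
  8. access 10: HIT, count now 2. Cache: [10(c=2) 97(c=6)]
  9. access 83: MISS. Cache: [83(c=1) 10(c=2) 97(c=6)]
  10. access 97: HIT, count now 7. Cache: [83(c=1) 10(c=2) 97(c=7)]
  11. access 97: HIT, count now 8. Cache: [83(c=1) 10(c=2) 97(c=8)]
  12. access 83: HIT, count now 2. Cache: [10(c=2) 83(c=2) 97(c=8)]
  13. access 83: HIT, count now 3. Cache: [10(c=2) 83(c=3) 97(c=8)]
  14. access 88: MISS. Cache: [88(c=1) 10(c=2) 83(c=3) 97(c=8)]
  15. access 83: HIT, count now 4. Cache: [88(c=1) 10(c=2) 83(c=4) 97(c=8)]
  16. access 88: HIT, count now 2. Cache: [10(c=2) 88(c=2) 83(c=4) 97(c=8)]
  17. access 97: HIT, count now 9. Cache: [10(c=2) 88(c=2) 83(c=4) 97(c=9)]
  18. access 83: HIT, count now 5. Cache: [10(c=2) 88(c=2) 83(c=5) 97(c=9)]
  19. access 83: HIT, count now 6. Cache: [10(c=2) 88(c=2) 83(c=6) 97(c=9)]
  20. access 88: HIT, count now 3. Cache: [10(c=2) 88(c=3) 83(c=6) 97(c=9)]
  21. access 4: MISS. Cache: [4(c=1) 10(c=2) 88(c=3) 83(c=6) 97(c=9)]
  22. access 35: MISS. Cache: [4(c=1) 35(c=1) 10(c=2) 88(c=3) 83(c=6) 97(c=9)]
  23. access 10: HIT, count now 3. Cache: [4(c=1) 35(c=1) 88(c=3) 10(c=3) 83(c=6) 97(c=9)]
  24. access 34: MISS. Cache: [4(c=1) 35(c=1) 34(c=1) 88(c=3) 10(c=3) 83(c=6) 97(c=9)]
  25. access 7: MISS. Cache: [4(c=1) 35(c=1) 34(c=1) 7(c=1) 88(c=3) 10(c=3) 83(c=6) 97(c=9)]
  26. access 97: HIT, count now 10. Cache: [4(c=1) 35(c=1) 34(c=1) 7(c=1) 88(c=3) 10(c=3) 83(c=6) 97(c=10)]
  27. access 17: MISS, evict 4(c=1). Cache: [35(c=1) 34(c=1) 7(c=1) 17(c=1) 88(c=3) 10(c=3) 83(c=6) 97(c=10)]
Total: 18 hits, 9 misses, 1 evictions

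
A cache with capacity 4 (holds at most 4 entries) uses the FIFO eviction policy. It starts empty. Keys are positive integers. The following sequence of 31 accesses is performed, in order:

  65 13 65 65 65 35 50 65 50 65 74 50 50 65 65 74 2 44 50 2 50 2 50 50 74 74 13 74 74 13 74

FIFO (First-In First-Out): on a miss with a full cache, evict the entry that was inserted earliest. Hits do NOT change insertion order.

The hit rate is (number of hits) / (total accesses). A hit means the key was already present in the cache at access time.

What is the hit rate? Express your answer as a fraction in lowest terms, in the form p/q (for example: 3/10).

FIFO simulation (capacity=4):
  1. access 65: MISS. Cache (old->new): [65]
  2. access 13: MISS. Cache (old->new): [65 13]
  3. access 65: HIT. Cache (old->new): [65 13]
  4. access 65: HIT. Cache (old->new): [65 13]
  5. access 65: HIT. Cache (old->new): [65 13]
  6. access 35: MISS. Cache (old->new): [65 13 35]
  7. access 50: MISS. Cache (old->new): [65 13 35 50]
  8. access 65: HIT. Cache (old->new): [65 13 35 50]
  9. access 50: HIT. Cache (old->new): [65 13 35 50]
  10. access 65: HIT. Cache (old->new): [65 13 35 50]
  11. access 74: MISS, evict 65. Cache (old->new): [13 35 50 74]
  12. access 50: HIT. Cache (old->new): [13 35 50 74]
  13. access 50: HIT. Cache (old->new): [13 35 50 74]
  14. access 65: MISS, evict 13. Cache (old->new): [35 50 74 65]
  15. access 65: HIT. Cache (old->new): [35 50 74 65]
  16. access 74: HIT. Cache (old->new): [35 50 74 65]
  17. access 2: MISS, evict 35. Cache (old->new): [50 74 65 2]
  18. access 44: MISS, evict 50. Cache (old->new): [74 65 2 44]
  19. access 50: MISS, evict 74. Cache (old->new): [65 2 44 50]
  20. access 2: HIT. Cache (old->new): [65 2 44 50]
  21. access 50: HIT. Cache (old->new): [65 2 44 50]
  22. access 2: HIT. Cache (old->new): [65 2 44 50]
  23. access 50: HIT. Cache (old->new): [65 2 44 50]
  24. access 50: HIT. Cache (old->new): [65 2 44 50]
  25. access 74: MISS, evict 65. Cache (old->new): [2 44 50 74]
  26. access 74: HIT. Cache (old->new): [2 44 50 74]
  27. access 13: MISS, evict 2. Cache (old->new): [44 50 74 13]
  28. access 74: HIT. Cache (old->new): [44 50 74 13]
  29. access 74: HIT. Cache (old->new): [44 50 74 13]
  30. access 13: HIT. Cache (old->new): [44 50 74 13]
  31. access 74: HIT. Cache (old->new): [44 50 74 13]
Total: 20 hits, 11 misses, 7 evictions

Hit rate = 20/31

Answer: 20/31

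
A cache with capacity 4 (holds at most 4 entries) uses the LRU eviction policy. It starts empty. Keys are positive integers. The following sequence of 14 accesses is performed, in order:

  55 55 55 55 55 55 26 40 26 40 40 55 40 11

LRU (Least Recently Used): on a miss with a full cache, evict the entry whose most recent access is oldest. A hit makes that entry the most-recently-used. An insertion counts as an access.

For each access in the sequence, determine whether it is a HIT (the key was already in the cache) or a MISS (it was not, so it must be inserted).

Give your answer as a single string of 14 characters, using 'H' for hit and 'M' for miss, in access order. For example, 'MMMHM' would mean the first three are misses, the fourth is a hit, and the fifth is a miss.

Answer: MHHHHHMMHHHHHM

Derivation:
LRU simulation (capacity=4):
  1. access 55: MISS. Cache (LRU->MRU): [55]
  2. access 55: HIT. Cache (LRU->MRU): [55]
  3. access 55: HIT. Cache (LRU->MRU): [55]
  4. access 55: HIT. Cache (LRU->MRU): [55]
  5. access 55: HIT. Cache (LRU->MRU): [55]
  6. access 55: HIT. Cache (LRU->MRU): [55]
  7. access 26: MISS. Cache (LRU->MRU): [55 26]
  8. access 40: MISS. Cache (LRU->MRU): [55 26 40]
  9. access 26: HIT. Cache (LRU->MRU): [55 40 26]
  10. access 40: HIT. Cache (LRU->MRU): [55 26 40]
  11. access 40: HIT. Cache (LRU->MRU): [55 26 40]
  12. access 55: HIT. Cache (LRU->MRU): [26 40 55]
  13. access 40: HIT. Cache (LRU->MRU): [26 55 40]
  14. access 11: MISS. Cache (LRU->MRU): [26 55 40 11]
Total: 10 hits, 4 misses, 0 evictions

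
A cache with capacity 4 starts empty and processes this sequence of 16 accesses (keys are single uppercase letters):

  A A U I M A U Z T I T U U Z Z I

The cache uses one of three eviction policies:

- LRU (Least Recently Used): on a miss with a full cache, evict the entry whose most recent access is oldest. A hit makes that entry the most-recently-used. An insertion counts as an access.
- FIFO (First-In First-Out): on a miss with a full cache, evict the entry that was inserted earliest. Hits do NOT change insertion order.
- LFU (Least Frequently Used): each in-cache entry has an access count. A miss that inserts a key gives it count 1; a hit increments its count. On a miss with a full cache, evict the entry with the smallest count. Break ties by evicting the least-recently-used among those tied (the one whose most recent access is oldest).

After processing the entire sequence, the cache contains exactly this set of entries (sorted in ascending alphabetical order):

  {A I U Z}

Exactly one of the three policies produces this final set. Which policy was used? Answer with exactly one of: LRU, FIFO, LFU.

Answer: LFU

Derivation:
Simulating under each policy and comparing final sets:
  LRU: final set = {I T U Z} -> differs
  FIFO: final set = {I T U Z} -> differs
  LFU: final set = {A I U Z} -> MATCHES target
Only LFU produces the target set.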